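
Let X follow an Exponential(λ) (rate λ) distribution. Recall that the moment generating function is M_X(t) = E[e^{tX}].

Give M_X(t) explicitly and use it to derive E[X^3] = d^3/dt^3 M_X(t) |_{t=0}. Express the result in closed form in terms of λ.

E[X^3] = D^3[M](0) = 6/λ^3

M_X(t) = λ/(λ - t)
D^3[M](t) = 6*λ/(λ^4 - 4*λ^3*t + 6*λ^2*t^2 - 4*λ*t^3 + t^4)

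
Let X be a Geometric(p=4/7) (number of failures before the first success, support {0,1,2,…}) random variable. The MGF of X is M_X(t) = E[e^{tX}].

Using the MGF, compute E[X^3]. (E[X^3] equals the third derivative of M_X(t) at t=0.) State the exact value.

M_X(t) = 4/(7*(1 - 3*e^(t)/7))
M^(3)(t) = (108*e^(3*t) + 1008*e^(2*t) + 588*e^(t))/(81*e^(4*t) - 756*e^(3*t) + 2646*e^(2*t) - 4116*e^(t) + 2401)

E[X^3] = M^(3)(0) = 213/32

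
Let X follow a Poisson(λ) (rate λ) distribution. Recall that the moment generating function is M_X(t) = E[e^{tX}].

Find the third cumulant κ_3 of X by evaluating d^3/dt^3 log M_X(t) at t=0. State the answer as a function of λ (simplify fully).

M_X(t) = e^(λ*(e^(t) - 1))
K_X(t) = log M_X(t) = λ*(e^(t) - 1)
dK/dt = λ*e^(t)
d^2K/dt^2 = λ*e^(t)
d^3K/dt^3 = λ*e^(t)

κ_3 = d^3K/dt^3 |_{t=0} = λ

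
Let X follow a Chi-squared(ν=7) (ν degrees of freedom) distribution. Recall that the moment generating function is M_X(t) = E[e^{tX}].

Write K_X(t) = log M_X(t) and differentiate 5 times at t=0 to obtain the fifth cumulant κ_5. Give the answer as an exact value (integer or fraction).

κ_5 = K′′′′′(0) = 2688

M_X(t) = (1 - 2*t)^(-7/2)
K_X(t) = log M_X(t) = -7*log(1 - 2*t)/2
K′(t) = -7/(2*t - 1)
K′′(t) = 14/(4*t^2 - 4*t + 1)
K′′′(t) = -56/(8*t^3 - 12*t^2 + 6*t - 1)
K′′′′(t) = 336/(16*t^4 - 32*t^3 + 24*t^2 - 8*t + 1)
K′′′′′(t) = -2688/(32*t^5 - 80*t^4 + 80*t^3 - 40*t^2 + 10*t - 1)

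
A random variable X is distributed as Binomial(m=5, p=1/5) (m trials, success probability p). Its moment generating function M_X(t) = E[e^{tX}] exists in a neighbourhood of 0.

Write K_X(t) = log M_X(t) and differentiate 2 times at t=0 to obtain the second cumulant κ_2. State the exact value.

κ_2 = K^(2)(0) = 4/5

M_X(t) = (e^(t)/5 + 4/5)^5
K_X(t) = log M_X(t) = 5*log(e^(t)/5 + 4/5)
K^(2)(t) = 20*e^(t)/(e^(2*t) + 8*e^(t) + 16)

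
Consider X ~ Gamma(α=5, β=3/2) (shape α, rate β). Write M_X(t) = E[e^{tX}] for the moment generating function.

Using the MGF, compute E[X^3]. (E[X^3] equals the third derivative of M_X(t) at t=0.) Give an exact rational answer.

M_X(t) = 243/(32*(3/2 - t)^5)
M′(t) = 2430/(64*t^6 - 576*t^5 + 2160*t^4 - 4320*t^3 + 4860*t^2 - 2916*t + 729)
M′′(t) = -29160/(128*t^7 - 1344*t^6 + 6048*t^5 - 15120*t^4 + 22680*t^3 - 20412*t^2 + 10206*t - 2187)
M′′′(t) = 408240/(256*t^8 - 3072*t^7 + 16128*t^6 - 48384*t^5 + 90720*t^4 - 108864*t^3 + 81648*t^2 - 34992*t + 6561)

E[X^3] = M′′′(0) = 560/9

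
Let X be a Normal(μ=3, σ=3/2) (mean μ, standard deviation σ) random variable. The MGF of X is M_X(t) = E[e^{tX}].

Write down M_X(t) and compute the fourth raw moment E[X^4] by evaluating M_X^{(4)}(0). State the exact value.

E[X^4] = D^4[M](0) = 3483/16

M_X(t) = e^(9*t^2/8 + 3*t)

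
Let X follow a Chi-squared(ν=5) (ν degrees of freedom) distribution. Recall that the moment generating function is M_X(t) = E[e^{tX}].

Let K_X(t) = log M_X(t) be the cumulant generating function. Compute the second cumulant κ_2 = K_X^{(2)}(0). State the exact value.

M_X(t) = (1 - 2*t)^(-5/2)
K_X(t) = log M_X(t) = -5*log(1 - 2*t)/2
K′(t) = -5/(2*t - 1)
K′′(t) = 10/(4*t^2 - 4*t + 1)

κ_2 = K′′(0) = 10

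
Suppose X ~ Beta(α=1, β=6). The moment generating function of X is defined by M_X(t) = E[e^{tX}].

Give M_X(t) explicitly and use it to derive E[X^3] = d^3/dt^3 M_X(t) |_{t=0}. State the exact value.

M_X(t) = ₁F₁(1; 7; t)
dM/dt = ₁F₁(2; 8; t)/7
d^2M/dt^2 = ₁F₁(3; 9; t)/28
d^3M/dt^3 = ₁F₁(4; 10; t)/84

E[X^3] = d^3M/dt^3 |_{t=0} = 1/84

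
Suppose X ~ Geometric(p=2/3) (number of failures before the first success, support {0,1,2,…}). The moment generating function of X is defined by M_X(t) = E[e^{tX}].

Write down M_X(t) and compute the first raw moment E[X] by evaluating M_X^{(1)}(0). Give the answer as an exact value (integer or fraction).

M_X(t) = 2/(3*(1 - e^(t)/3))
M′(t) = 2*e^(t)/(e^(2*t) - 6*e^(t) + 9)

E[X] = M′(0) = 1/2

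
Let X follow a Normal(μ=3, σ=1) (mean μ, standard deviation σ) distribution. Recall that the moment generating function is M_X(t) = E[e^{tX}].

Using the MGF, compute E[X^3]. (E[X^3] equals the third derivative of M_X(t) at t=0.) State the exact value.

E[X^3] = D^3[M](0) = 36

M_X(t) = e^(t^2/2 + 3*t)
D^3[M](t) = t^3*e^(3*t)*e^(t^2/2) + 9*t^2*e^(3*t)*e^(t^2/2) + 30*t*e^(3*t)*e^(t^2/2) + 36*e^(3*t)*e^(t^2/2)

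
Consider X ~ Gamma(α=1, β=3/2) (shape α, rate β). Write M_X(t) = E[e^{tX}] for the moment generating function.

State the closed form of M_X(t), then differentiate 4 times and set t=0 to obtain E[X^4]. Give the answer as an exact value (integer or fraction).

M_X(t) = 3/(2*(3/2 - t))
D^4[M](t) = -1152/(32*t^5 - 240*t^4 + 720*t^3 - 1080*t^2 + 810*t - 243)

E[X^4] = D^4[M](0) = 128/27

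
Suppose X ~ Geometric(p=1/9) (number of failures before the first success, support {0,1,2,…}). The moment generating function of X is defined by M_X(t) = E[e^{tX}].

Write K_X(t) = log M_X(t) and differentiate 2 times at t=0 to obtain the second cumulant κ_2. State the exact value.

κ_2 = d^2K/dt^2 |_{t=0} = 72

M_X(t) = 1/(9*(1 - 8*e^(t)/9))
K_X(t) = log M_X(t) = -log(1 - 8*e^(t)/9) - 2*log(3)
dK/dt = -8*e^(t)/(8*e^(t) - 9)
d^2K/dt^2 = 72*e^(t)/(64*e^(2*t) - 144*e^(t) + 81)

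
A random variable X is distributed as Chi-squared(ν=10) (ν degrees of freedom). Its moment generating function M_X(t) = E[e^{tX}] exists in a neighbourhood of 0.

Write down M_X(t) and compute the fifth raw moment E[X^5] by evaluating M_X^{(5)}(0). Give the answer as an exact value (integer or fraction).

E[X^5] = d^5M/dt^5 |_{t=0} = 483840

M_X(t) = (1 - 2*t)^(-5)
dM/dt = 10/(64*t^6 - 192*t^5 + 240*t^4 - 160*t^3 + 60*t^2 - 12*t + 1)
d^2M/dt^2 = -120/(128*t^7 - 448*t^6 + 672*t^5 - 560*t^4 + 280*t^3 - 84*t^2 + 14*t - 1)
d^3M/dt^3 = 1680/(256*t^8 - 1024*t^7 + 1792*t^6 - 1792*t^5 + 1120*t^4 - 448*t^3 + 112*t^2 - 16*t + 1)
d^4M/dt^4 = -26880/(512*t^9 - 2304*t^8 + 4608*t^7 - 5376*t^6 + 4032*t^5 - 2016*t^4 + 672*t^3 - 144*t^2 + 18*t - 1)
d^5M/dt^5 = 483840/(1024*t^10 - 5120*t^9 + 11520*t^8 - 15360*t^7 + 13440*t^6 - 8064*t^5 + 3360*t^4 - 960*t^3 + 180*t^2 - 20*t + 1)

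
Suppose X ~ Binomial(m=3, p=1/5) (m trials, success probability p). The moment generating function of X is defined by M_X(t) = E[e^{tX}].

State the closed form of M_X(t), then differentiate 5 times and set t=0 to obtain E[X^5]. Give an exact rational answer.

M_X(t) = (e^(t)/5 + 4/5)^3
dM/dt = 3*e^(3*t)/125 + 24*e^(2*t)/125 + 48*e^(t)/125
d^2M/dt^2 = 9*e^(3*t)/125 + 48*e^(2*t)/125 + 48*e^(t)/125
d^3M/dt^3 = 27*e^(3*t)/125 + 96*e^(2*t)/125 + 48*e^(t)/125
d^4M/dt^4 = 81*e^(3*t)/125 + 192*e^(2*t)/125 + 48*e^(t)/125
d^5M/dt^5 = 243*e^(3*t)/125 + 384*e^(2*t)/125 + 48*e^(t)/125

E[X^5] = d^5M/dt^5 |_{t=0} = 27/5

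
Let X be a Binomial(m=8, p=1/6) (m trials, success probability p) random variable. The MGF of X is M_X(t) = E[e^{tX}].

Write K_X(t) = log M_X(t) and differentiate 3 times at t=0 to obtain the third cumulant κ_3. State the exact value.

M_X(t) = (e^(t)/6 + 5/6)^8
K_X(t) = log M_X(t) = 8*log(e^(t)/6 + 5/6)
K^(3)(t) = (-40*e^(2*t) + 200*e^(t))/(e^(3*t) + 15*e^(2*t) + 75*e^(t) + 125)

κ_3 = K^(3)(0) = 20/27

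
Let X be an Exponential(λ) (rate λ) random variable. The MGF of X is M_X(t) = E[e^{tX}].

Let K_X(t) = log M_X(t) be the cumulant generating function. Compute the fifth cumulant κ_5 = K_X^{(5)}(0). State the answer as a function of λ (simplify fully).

M_X(t) = λ/(λ - t)
K_X(t) = log M_X(t) = log(λ) - log(λ - t)
dK/dt = -1/(-λ + t)
d^2K/dt^2 = 1/(λ^2 - 2*λ*t + t^2)
d^3K/dt^3 = -2/(-λ^3 + 3*λ^2*t - 3*λ*t^2 + t^3)
d^4K/dt^4 = 6/(λ^4 - 4*λ^3*t + 6*λ^2*t^2 - 4*λ*t^3 + t^4)
d^5K/dt^5 = -24/(-λ^5 + 5*λ^4*t - 10*λ^3*t^2 + 10*λ^2*t^3 - 5*λ*t^4 + t^5)

κ_5 = d^5K/dt^5 |_{t=0} = 24/λ^5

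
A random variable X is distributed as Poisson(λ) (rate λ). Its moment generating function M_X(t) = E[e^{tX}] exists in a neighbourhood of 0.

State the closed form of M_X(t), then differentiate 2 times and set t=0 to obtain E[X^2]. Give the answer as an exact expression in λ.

M_X(t) = e^(λ*(e^(t) - 1))
D^2[M](t) = (λ^2*e^(2*t)*e^(λ*e^(t)) + λ*e^(t)*e^(λ*e^(t)))*e^(-λ)

E[X^2] = D^2[M](0) = λ*(λ + 1)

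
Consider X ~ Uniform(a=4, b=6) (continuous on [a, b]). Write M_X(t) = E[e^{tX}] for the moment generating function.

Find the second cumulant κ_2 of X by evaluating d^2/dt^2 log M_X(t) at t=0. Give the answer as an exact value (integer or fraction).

M_X(t) = (e^(6*t) - e^(4*t))/(2*t)
K_X(t) = log M_X(t) = -log(t) + log(e^(6*t) - e^(4*t)) - log(2)
K^(2)(t) = (-4*t^2*e^(2*t) + e^(4*t) - 2*e^(2*t) + 1)/(t^2*e^(4*t) - 2*t^2*e^(2*t) + t^2)

κ_2 = K^(2)(0) = 1/3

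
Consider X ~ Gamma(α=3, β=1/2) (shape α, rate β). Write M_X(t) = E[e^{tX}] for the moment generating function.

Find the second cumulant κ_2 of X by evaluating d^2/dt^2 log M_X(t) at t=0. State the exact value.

κ_2 = K^(2)(0) = 12

M_X(t) = 1/(8*(1/2 - t)^3)
K_X(t) = log M_X(t) = -3*log(1/2 - t) - 3*log(2)
K^(2)(t) = 12/(4*t^2 - 4*t + 1)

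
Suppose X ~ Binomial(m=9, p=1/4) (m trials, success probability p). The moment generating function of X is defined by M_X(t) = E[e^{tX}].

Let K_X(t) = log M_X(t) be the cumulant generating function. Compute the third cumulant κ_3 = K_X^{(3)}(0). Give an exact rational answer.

M_X(t) = (e^(t)/4 + 3/4)^9
K_X(t) = log M_X(t) = 9*log(e^(t)/4 + 3/4)
dK/dt = 9*e^(t)/(e^(t) + 3)
d^2K/dt^2 = 27*e^(t)/(e^(2*t) + 6*e^(t) + 9)
d^3K/dt^3 = (-27*e^(2*t) + 81*e^(t))/(e^(3*t) + 9*e^(2*t) + 27*e^(t) + 27)

κ_3 = d^3K/dt^3 |_{t=0} = 27/32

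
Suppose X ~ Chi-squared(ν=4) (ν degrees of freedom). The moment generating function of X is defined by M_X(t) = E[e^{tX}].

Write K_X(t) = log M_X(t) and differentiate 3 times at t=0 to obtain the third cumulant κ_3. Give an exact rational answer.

M_X(t) = (1 - 2*t)^(-2)
K_X(t) = log M_X(t) = -2*log(1 - 2*t)
dK/dt = -4/(2*t - 1)
d^2K/dt^2 = 8/(4*t^2 - 4*t + 1)
d^3K/dt^3 = -32/(8*t^3 - 12*t^2 + 6*t - 1)

κ_3 = d^3K/dt^3 |_{t=0} = 32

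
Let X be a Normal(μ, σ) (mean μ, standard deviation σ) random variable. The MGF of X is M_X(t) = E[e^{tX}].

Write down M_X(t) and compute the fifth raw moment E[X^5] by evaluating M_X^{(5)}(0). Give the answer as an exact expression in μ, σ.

E[X^5] = d^5M/dt^5 |_{t=0} = μ*(μ^4 + 10*μ^2*σ^2 + 15*σ^4)

M_X(t) = e^(μ*t + σ^2*t^2/2)
dM/dt = μ*e^(μ*t)*e^(σ^2*t^2/2) + σ^2*t*e^(μ*t)*e^(σ^2*t^2/2)
d^2M/dt^2 = μ^2*e^(μ*t)*e^(σ^2*t^2/2) + 2*μ*σ^2*t*e^(μ*t)*e^(σ^2*t^2/2) + σ^4*t^2*e^(μ*t)*e^(σ^2*t^2/2) + σ^2*e^(μ*t)*e^(σ^2*t^2/2)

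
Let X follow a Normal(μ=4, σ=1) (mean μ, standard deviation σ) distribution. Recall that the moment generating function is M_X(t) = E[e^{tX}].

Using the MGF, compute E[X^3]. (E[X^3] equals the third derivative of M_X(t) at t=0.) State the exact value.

M_X(t) = e^(t^2/2 + 4*t)
dM/dt = t*e^(4*t)*e^(t^2/2) + 4*e^(4*t)*e^(t^2/2)
d^2M/dt^2 = t^2*e^(4*t)*e^(t^2/2) + 8*t*e^(4*t)*e^(t^2/2) + 17*e^(4*t)*e^(t^2/2)
d^3M/dt^3 = t^3*e^(4*t)*e^(t^2/2) + 12*t^2*e^(4*t)*e^(t^2/2) + 51*t*e^(4*t)*e^(t^2/2) + 76*e^(4*t)*e^(t^2/2)

E[X^3] = d^3M/dt^3 |_{t=0} = 76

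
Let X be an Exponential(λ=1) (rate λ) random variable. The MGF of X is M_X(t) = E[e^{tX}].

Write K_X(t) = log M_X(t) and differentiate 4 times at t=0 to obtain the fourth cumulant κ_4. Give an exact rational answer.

M_X(t) = 1/(1 - t)
K_X(t) = log M_X(t) = -log(1 - t)
D^4[K](t) = 6/(t^4 - 4*t^3 + 6*t^2 - 4*t + 1)

κ_4 = D^4[K](0) = 6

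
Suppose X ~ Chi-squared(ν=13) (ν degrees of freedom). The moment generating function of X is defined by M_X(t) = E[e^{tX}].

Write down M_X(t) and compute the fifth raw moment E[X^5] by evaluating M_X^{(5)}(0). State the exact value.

E[X^5] = D^5[M](0) = 1322685

M_X(t) = (1 - 2*t)^(-13/2)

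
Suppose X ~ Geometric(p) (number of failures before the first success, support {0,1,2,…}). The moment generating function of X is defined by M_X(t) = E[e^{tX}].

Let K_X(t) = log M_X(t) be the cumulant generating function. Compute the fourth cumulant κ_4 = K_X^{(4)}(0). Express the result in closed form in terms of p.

M_X(t) = p/(-(1 - p)*e^(t) + 1)
K_X(t) = log M_X(t) = log(p) - log(-(1 - p)*e^(t) + 1)
K′(t) = (-p*e^(t) + e^(t))/(p*e^(t) - e^(t) + 1)
K′′(t) = (-p*e^(t) + e^(t))/(p^2*e^(2*t) - 2*p*e^(2*t) + 2*p*e^(t) + e^(2*t) - 2*e^(t) + 1)

κ_4 = K′′′′(0) = (-p^3 + 7*p^2 - 12*p + 6)/p^4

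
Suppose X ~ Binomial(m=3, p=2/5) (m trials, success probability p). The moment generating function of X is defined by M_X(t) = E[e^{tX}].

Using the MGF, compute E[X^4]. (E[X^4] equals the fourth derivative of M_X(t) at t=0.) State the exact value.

M_X(t) = (2*e^(t)/5 + 3/5)^3
M′(t) = 24*e^(3*t)/125 + 72*e^(2*t)/125 + 54*e^(t)/125
M′′(t) = 72*e^(3*t)/125 + 144*e^(2*t)/125 + 54*e^(t)/125
M′′′(t) = 216*e^(3*t)/125 + 288*e^(2*t)/125 + 54*e^(t)/125
M′′′′(t) = 648*e^(3*t)/125 + 576*e^(2*t)/125 + 54*e^(t)/125

E[X^4] = M′′′′(0) = 1278/125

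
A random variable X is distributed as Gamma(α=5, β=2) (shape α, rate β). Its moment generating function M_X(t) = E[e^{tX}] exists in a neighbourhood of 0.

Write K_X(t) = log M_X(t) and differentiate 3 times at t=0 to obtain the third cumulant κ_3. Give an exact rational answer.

κ_3 = d^3K/dt^3 |_{t=0} = 5/4

M_X(t) = 32/(2 - t)^5
K_X(t) = log M_X(t) = -5*log(2 - t) + 5*log(2)
dK/dt = -5/(t - 2)
d^2K/dt^2 = 5/(t^2 - 4*t + 4)
d^3K/dt^3 = -10/(t^3 - 6*t^2 + 12*t - 8)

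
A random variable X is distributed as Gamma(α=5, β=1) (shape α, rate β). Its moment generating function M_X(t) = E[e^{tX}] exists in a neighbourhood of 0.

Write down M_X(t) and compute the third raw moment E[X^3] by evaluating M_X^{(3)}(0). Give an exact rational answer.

E[X^3] = M′′′(0) = 210

M_X(t) = (1 - t)^(-5)
M′(t) = 5/(t^6 - 6*t^5 + 15*t^4 - 20*t^3 + 15*t^2 - 6*t + 1)
M′′(t) = -30/(t^7 - 7*t^6 + 21*t^5 - 35*t^4 + 35*t^3 - 21*t^2 + 7*t - 1)
M′′′(t) = 210/(t^8 - 8*t^7 + 28*t^6 - 56*t^5 + 70*t^4 - 56*t^3 + 28*t^2 - 8*t + 1)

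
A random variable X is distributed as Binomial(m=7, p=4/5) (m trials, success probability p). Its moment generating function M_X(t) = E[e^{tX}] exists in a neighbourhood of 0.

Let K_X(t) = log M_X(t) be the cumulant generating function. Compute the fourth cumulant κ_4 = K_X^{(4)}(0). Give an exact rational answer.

κ_4 = d^4K/dt^4 |_{t=0} = 28/625

M_X(t) = (4*e^(t)/5 + 1/5)^7
K_X(t) = log M_X(t) = 7*log(4*e^(t)/5 + 1/5)
dK/dt = 28*e^(t)/(4*e^(t) + 1)
d^2K/dt^2 = 28*e^(t)/(16*e^(2*t) + 8*e^(t) + 1)
d^3K/dt^3 = (-112*e^(2*t) + 28*e^(t))/(64*e^(3*t) + 48*e^(2*t) + 12*e^(t) + 1)
d^4K/dt^4 = (448*e^(3*t) - 448*e^(2*t) + 28*e^(t))/(256*e^(4*t) + 256*e^(3*t) + 96*e^(2*t) + 16*e^(t) + 1)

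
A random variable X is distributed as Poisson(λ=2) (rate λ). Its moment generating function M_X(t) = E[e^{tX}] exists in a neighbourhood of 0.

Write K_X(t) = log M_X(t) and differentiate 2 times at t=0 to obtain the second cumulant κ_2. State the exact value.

κ_2 = K^(2)(0) = 2

M_X(t) = e^(2*e^(t) - 2)
K_X(t) = log M_X(t) = 2*e^(t) - 2
K^(2)(t) = 2*e^(t)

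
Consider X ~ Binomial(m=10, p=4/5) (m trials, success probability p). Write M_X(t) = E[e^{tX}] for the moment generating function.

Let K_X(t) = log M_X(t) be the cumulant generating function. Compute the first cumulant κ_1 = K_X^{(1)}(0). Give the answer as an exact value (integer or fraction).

κ_1 = K′(0) = 8

M_X(t) = (4*e^(t)/5 + 1/5)^10
K_X(t) = log M_X(t) = 10*log(4*e^(t)/5 + 1/5)
K′(t) = 40*e^(t)/(4*e^(t) + 1)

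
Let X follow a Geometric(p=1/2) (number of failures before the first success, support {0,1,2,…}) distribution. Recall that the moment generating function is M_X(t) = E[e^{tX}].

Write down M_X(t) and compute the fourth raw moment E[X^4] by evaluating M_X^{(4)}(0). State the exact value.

M_X(t) = 1/(2*(1 - e^(t)/2))
M^(4)(t) = (-e^(4*t) - 22*e^(3*t) - 44*e^(2*t) - 8*e^(t))/(e^(5*t) - 10*e^(4*t) + 40*e^(3*t) - 80*e^(2*t) + 80*e^(t) - 32)

E[X^4] = M^(4)(0) = 75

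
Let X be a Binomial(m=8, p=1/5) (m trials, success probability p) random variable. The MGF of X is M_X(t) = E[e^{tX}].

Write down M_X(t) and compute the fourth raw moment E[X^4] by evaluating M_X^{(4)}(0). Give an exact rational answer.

M_X(t) = (e^(t)/5 + 4/5)^8

E[X^4] = M′′′′(0) = 4512/125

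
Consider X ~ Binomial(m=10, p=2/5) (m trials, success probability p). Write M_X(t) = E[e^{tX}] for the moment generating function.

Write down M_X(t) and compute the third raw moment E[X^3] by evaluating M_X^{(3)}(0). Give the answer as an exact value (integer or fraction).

E[X^3] = d^3M/dt^3 |_{t=0} = 2332/25

M_X(t) = (2*e^(t)/5 + 3/5)^10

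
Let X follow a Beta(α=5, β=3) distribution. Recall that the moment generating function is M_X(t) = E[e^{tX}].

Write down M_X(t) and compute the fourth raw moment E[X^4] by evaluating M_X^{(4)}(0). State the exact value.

M_X(t) = ₁F₁(5; 8; t)
dM/dt = 5*₁F₁(6; 9; t)/8
d^2M/dt^2 = 5*₁F₁(7; 10; t)/12
d^3M/dt^3 = 7*₁F₁(8; 11; t)/24
d^4M/dt^4 = 7*₁F₁(9; 12; t)/33

E[X^4] = d^4M/dt^4 |_{t=0} = 7/33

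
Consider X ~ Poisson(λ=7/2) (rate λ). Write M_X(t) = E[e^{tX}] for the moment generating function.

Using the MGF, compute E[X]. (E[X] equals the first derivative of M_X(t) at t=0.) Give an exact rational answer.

E[X] = D[M](0) = 7/2

M_X(t) = e^(7*e^(t)/2 - 7/2)
D[M](t) = 7*e^(-7/2)*e^(t)*e^(7*e^(t)/2)/2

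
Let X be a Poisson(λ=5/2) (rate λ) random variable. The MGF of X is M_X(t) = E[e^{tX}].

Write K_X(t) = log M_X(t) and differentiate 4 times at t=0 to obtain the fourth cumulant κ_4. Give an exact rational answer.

M_X(t) = e^(5*e^(t)/2 - 5/2)
K_X(t) = log M_X(t) = 5*e^(t)/2 - 5/2
D^4[K](t) = 5*e^(t)/2

κ_4 = D^4[K](0) = 5/2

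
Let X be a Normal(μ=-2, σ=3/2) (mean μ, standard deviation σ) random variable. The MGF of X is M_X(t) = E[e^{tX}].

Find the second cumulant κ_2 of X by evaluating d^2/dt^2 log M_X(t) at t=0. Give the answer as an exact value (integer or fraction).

κ_2 = d^2K/dt^2 |_{t=0} = 9/4

M_X(t) = e^(9*t^2/8 - 2*t)
K_X(t) = log M_X(t) = 9*t^2/8 - 2*t
dK/dt = 9*t/4 - 2
d^2K/dt^2 = 9/4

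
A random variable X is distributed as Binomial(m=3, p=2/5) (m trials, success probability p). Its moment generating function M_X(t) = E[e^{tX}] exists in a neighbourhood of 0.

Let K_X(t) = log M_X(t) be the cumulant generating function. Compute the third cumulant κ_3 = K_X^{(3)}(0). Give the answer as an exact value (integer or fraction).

M_X(t) = (2*e^(t)/5 + 3/5)^3
K_X(t) = log M_X(t) = 3*log(2*e^(t)/5 + 3/5)
K^(3)(t) = (-36*e^(2*t) + 54*e^(t))/(8*e^(3*t) + 36*e^(2*t) + 54*e^(t) + 27)

κ_3 = K^(3)(0) = 18/125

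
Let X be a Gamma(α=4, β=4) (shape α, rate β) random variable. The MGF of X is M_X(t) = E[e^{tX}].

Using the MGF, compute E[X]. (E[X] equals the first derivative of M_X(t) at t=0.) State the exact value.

E[X] = M′(0) = 1

M_X(t) = 256/(4 - t)^4
M′(t) = -1024/(t^5 - 20*t^4 + 160*t^3 - 640*t^2 + 1280*t - 1024)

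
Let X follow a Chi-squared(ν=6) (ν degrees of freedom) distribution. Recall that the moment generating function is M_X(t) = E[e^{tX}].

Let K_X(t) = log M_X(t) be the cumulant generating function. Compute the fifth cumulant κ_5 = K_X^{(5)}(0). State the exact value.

M_X(t) = (1 - 2*t)^(-3)
K_X(t) = log M_X(t) = -3*log(1 - 2*t)
dK/dt = -6/(2*t - 1)
d^2K/dt^2 = 12/(4*t^2 - 4*t + 1)
d^3K/dt^3 = -48/(8*t^3 - 12*t^2 + 6*t - 1)
d^4K/dt^4 = 288/(16*t^4 - 32*t^3 + 24*t^2 - 8*t + 1)
d^5K/dt^5 = -2304/(32*t^5 - 80*t^4 + 80*t^3 - 40*t^2 + 10*t - 1)

κ_5 = d^5K/dt^5 |_{t=0} = 2304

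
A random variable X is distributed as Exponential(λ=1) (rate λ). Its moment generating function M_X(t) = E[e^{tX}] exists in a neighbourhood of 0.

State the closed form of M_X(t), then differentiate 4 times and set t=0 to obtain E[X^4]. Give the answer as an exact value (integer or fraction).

E[X^4] = d^4M/dt^4 |_{t=0} = 24

M_X(t) = 1/(1 - t)
dM/dt = 1/(t^2 - 2*t + 1)
d^2M/dt^2 = -2/(t^3 - 3*t^2 + 3*t - 1)
d^3M/dt^3 = 6/(t^4 - 4*t^3 + 6*t^2 - 4*t + 1)
d^4M/dt^4 = -24/(t^5 - 5*t^4 + 10*t^3 - 10*t^2 + 5*t - 1)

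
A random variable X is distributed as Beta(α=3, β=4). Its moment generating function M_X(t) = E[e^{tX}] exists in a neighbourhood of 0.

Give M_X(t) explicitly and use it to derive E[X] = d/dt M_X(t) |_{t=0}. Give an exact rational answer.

M_X(t) = ₁F₁(3; 7; t)
M′(t) = 3*₁F₁(4; 8; t)/7

E[X] = M′(0) = 3/7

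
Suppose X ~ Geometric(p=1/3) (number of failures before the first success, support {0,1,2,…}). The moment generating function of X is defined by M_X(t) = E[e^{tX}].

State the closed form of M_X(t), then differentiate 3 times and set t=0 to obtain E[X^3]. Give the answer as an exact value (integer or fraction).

M_X(t) = 1/(3*(1 - 2*e^(t)/3))
M′(t) = 2*e^(t)/(4*e^(2*t) - 12*e^(t) + 9)
M′′(t) = (-4*e^(2*t) - 6*e^(t))/(8*e^(3*t) - 36*e^(2*t) + 54*e^(t) - 27)
M′′′(t) = (8*e^(3*t) + 48*e^(2*t) + 18*e^(t))/(16*e^(4*t) - 96*e^(3*t) + 216*e^(2*t) - 216*e^(t) + 81)

E[X^3] = M′′′(0) = 74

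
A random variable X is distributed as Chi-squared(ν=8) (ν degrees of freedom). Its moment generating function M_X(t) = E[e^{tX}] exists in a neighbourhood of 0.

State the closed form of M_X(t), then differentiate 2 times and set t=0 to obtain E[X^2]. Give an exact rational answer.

M_X(t) = (1 - 2*t)^(-4)
D^2[M](t) = 80/(64*t^6 - 192*t^5 + 240*t^4 - 160*t^3 + 60*t^2 - 12*t + 1)

E[X^2] = D^2[M](0) = 80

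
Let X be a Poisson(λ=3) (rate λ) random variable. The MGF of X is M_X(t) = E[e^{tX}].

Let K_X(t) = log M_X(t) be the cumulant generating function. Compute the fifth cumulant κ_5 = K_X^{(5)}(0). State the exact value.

M_X(t) = e^(3*e^(t) - 3)
K_X(t) = log M_X(t) = 3*e^(t) - 3
dK/dt = 3*e^(t)
d^2K/dt^2 = 3*e^(t)
d^3K/dt^3 = 3*e^(t)
d^4K/dt^4 = 3*e^(t)
d^5K/dt^5 = 3*e^(t)

κ_5 = d^5K/dt^5 |_{t=0} = 3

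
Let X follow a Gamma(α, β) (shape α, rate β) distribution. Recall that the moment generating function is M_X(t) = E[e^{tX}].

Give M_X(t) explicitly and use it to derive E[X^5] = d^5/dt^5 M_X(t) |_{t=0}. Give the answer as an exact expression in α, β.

M_X(t) = (β/(β - t))^α
dM/dt = -α*β^α*(1/(β - t))^α/(-β + t)
d^2M/dt^2 = (α^2*β^α*(1/(β - t))^α + α*β^α*(1/(β - t))^α)/(β^2 - 2*β*t + t^2)
d^3M/dt^3 = (-α^3*β^α*(1/(β - t))^α - 3*α^2*β^α*(1/(β - t))^α - 2*α*β^α*(1/(β - t))^α)/(-β^3 + 3*β^2*t - 3*β*t^2 + t^3)
d^4M/dt^4 = (α^4*β^α*(1/(β - t))^α + 6*α^3*β^α*(1/(β - t))^α + 11*α^2*β^α*(1/(β - t))^α + 6*α*β^α*(1/(β - t))^α)/(β^4 - 4*β^3*t + 6*β^2*t^2 - 4*β*t^3 + t^4)

E[X^5] = d^5M/dt^5 |_{t=0} = α*(α^4 + 10*α^3 + 35*α^2 + 50*α + 24)/β^5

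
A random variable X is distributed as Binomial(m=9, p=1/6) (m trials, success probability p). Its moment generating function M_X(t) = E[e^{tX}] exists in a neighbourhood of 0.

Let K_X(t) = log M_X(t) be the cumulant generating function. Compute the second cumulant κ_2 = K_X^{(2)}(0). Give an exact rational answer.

κ_2 = K^(2)(0) = 5/4

M_X(t) = (e^(t)/6 + 5/6)^9
K_X(t) = log M_X(t) = 9*log(e^(t)/6 + 5/6)
K^(2)(t) = 45*e^(t)/(e^(2*t) + 10*e^(t) + 25)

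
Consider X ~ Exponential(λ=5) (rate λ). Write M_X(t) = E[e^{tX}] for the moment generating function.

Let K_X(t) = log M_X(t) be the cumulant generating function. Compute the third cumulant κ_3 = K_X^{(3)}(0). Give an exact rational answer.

M_X(t) = 5/(5 - t)
K_X(t) = log M_X(t) = -log(5 - t) + log(5)
K^(3)(t) = -2/(t^3 - 15*t^2 + 75*t - 125)

κ_3 = K^(3)(0) = 2/125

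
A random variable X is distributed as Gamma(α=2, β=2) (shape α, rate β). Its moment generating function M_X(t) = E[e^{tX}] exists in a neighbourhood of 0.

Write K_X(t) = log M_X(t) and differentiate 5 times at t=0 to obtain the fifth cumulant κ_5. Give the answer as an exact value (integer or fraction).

M_X(t) = 4/(2 - t)^2
K_X(t) = log M_X(t) = -2*log(2 - t) + 2*log(2)
dK/dt = -2/(t - 2)
d^2K/dt^2 = 2/(t^2 - 4*t + 4)
d^3K/dt^3 = -4/(t^3 - 6*t^2 + 12*t - 8)
d^4K/dt^4 = 12/(t^4 - 8*t^3 + 24*t^2 - 32*t + 16)
d^5K/dt^5 = -48/(t^5 - 10*t^4 + 40*t^3 - 80*t^2 + 80*t - 32)

κ_5 = d^5K/dt^5 |_{t=0} = 3/2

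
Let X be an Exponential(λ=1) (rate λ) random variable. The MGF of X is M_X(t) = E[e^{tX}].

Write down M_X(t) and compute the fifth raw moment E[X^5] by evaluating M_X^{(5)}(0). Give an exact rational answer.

M_X(t) = 1/(1 - t)
D^5[M](t) = 120/(t^6 - 6*t^5 + 15*t^4 - 20*t^3 + 15*t^2 - 6*t + 1)

E[X^5] = D^5[M](0) = 120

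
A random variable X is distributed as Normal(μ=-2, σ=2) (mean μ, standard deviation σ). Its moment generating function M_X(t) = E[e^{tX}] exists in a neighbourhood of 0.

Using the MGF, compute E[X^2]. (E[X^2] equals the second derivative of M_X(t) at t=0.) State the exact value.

E[X^2] = M^(2)(0) = 8

M_X(t) = e^(2*t^2 - 2*t)
M^(2)(t) = (16*t^2*e^(2*t^2) - 16*t*e^(2*t^2) + 8*e^(2*t^2))*e^(-2*t)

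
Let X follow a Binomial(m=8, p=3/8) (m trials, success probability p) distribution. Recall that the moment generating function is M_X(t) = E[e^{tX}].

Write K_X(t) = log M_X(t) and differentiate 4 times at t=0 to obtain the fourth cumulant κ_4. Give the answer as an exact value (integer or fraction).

κ_4 = K^(4)(0) = -195/256

M_X(t) = (3*e^(t)/8 + 5/8)^8
K_X(t) = log M_X(t) = 8*log(3*e^(t)/8 + 5/8)
K^(4)(t) = (1080*e^(3*t) - 7200*e^(2*t) + 3000*e^(t))/(81*e^(4*t) + 540*e^(3*t) + 1350*e^(2*t) + 1500*e^(t) + 625)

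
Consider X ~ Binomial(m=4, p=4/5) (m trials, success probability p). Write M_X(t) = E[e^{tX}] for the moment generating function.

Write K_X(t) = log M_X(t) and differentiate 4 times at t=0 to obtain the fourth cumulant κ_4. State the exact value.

M_X(t) = (4*e^(t)/5 + 1/5)^4
K_X(t) = log M_X(t) = 4*log(4*e^(t)/5 + 1/5)
dK/dt = 16*e^(t)/(4*e^(t) + 1)
d^2K/dt^2 = 16*e^(t)/(16*e^(2*t) + 8*e^(t) + 1)
d^3K/dt^3 = (-64*e^(2*t) + 16*e^(t))/(64*e^(3*t) + 48*e^(2*t) + 12*e^(t) + 1)
d^4K/dt^4 = (256*e^(3*t) - 256*e^(2*t) + 16*e^(t))/(256*e^(4*t) + 256*e^(3*t) + 96*e^(2*t) + 16*e^(t) + 1)

κ_4 = d^4K/dt^4 |_{t=0} = 16/625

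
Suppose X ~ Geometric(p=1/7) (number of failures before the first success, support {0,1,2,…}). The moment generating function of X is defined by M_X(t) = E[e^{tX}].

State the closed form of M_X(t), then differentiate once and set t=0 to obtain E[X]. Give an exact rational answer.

M_X(t) = 1/(7*(1 - 6*e^(t)/7))
M′(t) = 6*e^(t)/(36*e^(2*t) - 84*e^(t) + 49)

E[X] = M′(0) = 6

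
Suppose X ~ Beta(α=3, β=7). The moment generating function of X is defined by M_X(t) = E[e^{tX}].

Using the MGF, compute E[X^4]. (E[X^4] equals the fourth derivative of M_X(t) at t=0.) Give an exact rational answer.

M_X(t) = ₁F₁(3; 10; t)
dM/dt = 3*₁F₁(4; 11; t)/10
d^2M/dt^2 = 6*₁F₁(5; 12; t)/55
d^3M/dt^3 = ₁F₁(6; 13; t)/22
d^4M/dt^4 = 3*₁F₁(7; 14; t)/143

E[X^4] = d^4M/dt^4 |_{t=0} = 3/143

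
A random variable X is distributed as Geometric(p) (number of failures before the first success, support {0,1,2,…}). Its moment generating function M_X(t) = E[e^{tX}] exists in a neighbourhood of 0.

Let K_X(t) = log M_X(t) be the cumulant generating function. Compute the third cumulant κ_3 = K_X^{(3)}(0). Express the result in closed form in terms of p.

M_X(t) = p/(-(1 - p)*e^(t) + 1)
K_X(t) = log M_X(t) = log(p) - log(-(1 - p)*e^(t) + 1)

κ_3 = D^3[K](0) = (p^2 - 3*p + 2)/p^3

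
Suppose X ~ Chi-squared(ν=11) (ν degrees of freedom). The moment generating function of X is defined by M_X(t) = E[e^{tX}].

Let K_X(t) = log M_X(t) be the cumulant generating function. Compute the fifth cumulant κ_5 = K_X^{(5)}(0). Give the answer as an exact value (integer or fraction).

M_X(t) = (1 - 2*t)^(-11/2)
K_X(t) = log M_X(t) = -11*log(1 - 2*t)/2
K^(5)(t) = -4224/(32*t^5 - 80*t^4 + 80*t^3 - 40*t^2 + 10*t - 1)

κ_5 = K^(5)(0) = 4224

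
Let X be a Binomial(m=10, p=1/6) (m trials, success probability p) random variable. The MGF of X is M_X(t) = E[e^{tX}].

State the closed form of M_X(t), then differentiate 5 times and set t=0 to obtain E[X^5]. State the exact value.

M_X(t) = (e^(t)/6 + 5/6)^10

E[X^5] = M′′′′′(0) = 2975/18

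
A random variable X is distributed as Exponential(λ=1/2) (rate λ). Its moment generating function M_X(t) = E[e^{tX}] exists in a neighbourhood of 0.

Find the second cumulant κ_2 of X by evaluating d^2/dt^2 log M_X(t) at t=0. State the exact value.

M_X(t) = 1/(2*(1/2 - t))
K_X(t) = log M_X(t) = -log(1/2 - t) - log(2)
K^(2)(t) = 4/(4*t^2 - 4*t + 1)

κ_2 = K^(2)(0) = 4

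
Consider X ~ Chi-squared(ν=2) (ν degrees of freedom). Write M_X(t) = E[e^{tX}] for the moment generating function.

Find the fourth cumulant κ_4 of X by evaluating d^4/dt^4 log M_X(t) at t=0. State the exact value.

M_X(t) = 1/(1 - 2*t)
K_X(t) = log M_X(t) = -log(1 - 2*t)
dK/dt = -2/(2*t - 1)
d^2K/dt^2 = 4/(4*t^2 - 4*t + 1)
d^3K/dt^3 = -16/(8*t^3 - 12*t^2 + 6*t - 1)
d^4K/dt^4 = 96/(16*t^4 - 32*t^3 + 24*t^2 - 8*t + 1)

κ_4 = d^4K/dt^4 |_{t=0} = 96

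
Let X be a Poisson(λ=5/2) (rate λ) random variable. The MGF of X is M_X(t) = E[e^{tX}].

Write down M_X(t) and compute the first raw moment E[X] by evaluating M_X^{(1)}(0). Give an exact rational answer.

M_X(t) = e^(5*e^(t)/2 - 5/2)
D[M](t) = 5*e^(-5/2)*e^(t)*e^(5*e^(t)/2)/2

E[X] = D[M](0) = 5/2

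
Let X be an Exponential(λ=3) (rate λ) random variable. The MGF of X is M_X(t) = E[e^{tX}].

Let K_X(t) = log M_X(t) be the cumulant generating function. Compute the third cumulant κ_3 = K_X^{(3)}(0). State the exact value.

M_X(t) = 3/(3 - t)
K_X(t) = log M_X(t) = -log(3 - t) + log(3)
K′(t) = -1/(t - 3)
K′′(t) = 1/(t^2 - 6*t + 9)
K′′′(t) = -2/(t^3 - 9*t^2 + 27*t - 27)

κ_3 = K′′′(0) = 2/27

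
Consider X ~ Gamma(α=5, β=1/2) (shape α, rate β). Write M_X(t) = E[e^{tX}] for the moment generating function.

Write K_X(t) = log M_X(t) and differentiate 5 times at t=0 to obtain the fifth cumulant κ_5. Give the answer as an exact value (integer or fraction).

M_X(t) = 1/(32*(1/2 - t)^5)
K_X(t) = log M_X(t) = -5*log(1/2 - t) - 5*log(2)
D^5[K](t) = -3840/(32*t^5 - 80*t^4 + 80*t^3 - 40*t^2 + 10*t - 1)

κ_5 = D^5[K](0) = 3840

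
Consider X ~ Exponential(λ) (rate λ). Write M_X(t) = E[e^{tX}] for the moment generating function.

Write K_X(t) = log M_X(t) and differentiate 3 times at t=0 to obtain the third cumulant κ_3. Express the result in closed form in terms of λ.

M_X(t) = λ/(λ - t)
K_X(t) = log M_X(t) = log(λ) - log(λ - t)
K′(t) = -1/(-λ + t)
K′′(t) = 1/(λ^2 - 2*λ*t + t^2)
K′′′(t) = -2/(-λ^3 + 3*λ^2*t - 3*λ*t^2 + t^3)

κ_3 = K′′′(0) = 2/λ^3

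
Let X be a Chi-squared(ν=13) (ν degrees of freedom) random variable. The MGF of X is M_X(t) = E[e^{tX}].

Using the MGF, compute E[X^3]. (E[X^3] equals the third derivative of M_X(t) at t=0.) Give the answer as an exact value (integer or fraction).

M_X(t) = (1 - 2*t)^(-13/2)
M′(t) = -13/(128*t^7*√(1 - 2*t) - 448*t^6*√(1 - 2*t) + 672*t^5*√(1 - 2*t) - 560*t^4*√(1 - 2*t) + 280*t^3*√(1 - 2*t) - 84*t^2*√(1 - 2*t) + 14*t*√(1 - 2*t) - √(1 - 2*t))

E[X^3] = M′′′(0) = 3315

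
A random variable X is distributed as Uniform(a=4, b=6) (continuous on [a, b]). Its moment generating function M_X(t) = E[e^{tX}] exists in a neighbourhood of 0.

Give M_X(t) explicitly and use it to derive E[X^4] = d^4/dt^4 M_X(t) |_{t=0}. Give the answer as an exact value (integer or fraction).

M_X(t) = (e^(6*t) - e^(4*t))/(2*t)

E[X^4] = D^4[M](0) = 3376/5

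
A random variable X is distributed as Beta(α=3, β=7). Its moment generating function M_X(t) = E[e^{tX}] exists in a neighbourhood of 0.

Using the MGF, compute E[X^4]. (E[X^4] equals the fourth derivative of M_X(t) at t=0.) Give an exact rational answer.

M_X(t) = ₁F₁(3; 10; t)
D^4[M](t) = 3*₁F₁(7; 14; t)/143

E[X^4] = D^4[M](0) = 3/143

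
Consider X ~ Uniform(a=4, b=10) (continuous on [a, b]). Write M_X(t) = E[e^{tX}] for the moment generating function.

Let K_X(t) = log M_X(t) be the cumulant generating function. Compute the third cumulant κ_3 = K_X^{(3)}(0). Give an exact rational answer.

M_X(t) = (e^(10*t) - e^(4*t))/(6*t)
K_X(t) = log M_X(t) = -log(t) + log(e^(10*t) - e^(4*t)) - log(6)
D^3[K](t) = (216*t^3*e^(12*t) + 216*t^3*e^(6*t) - 2*e^(18*t) + 6*e^(12*t) - 6*e^(6*t) + 2)/(t^3*e^(18*t) - 3*t^3*e^(12*t) + 3*t^3*e^(6*t) - t^3)

κ_3 = D^3[K](0) = 0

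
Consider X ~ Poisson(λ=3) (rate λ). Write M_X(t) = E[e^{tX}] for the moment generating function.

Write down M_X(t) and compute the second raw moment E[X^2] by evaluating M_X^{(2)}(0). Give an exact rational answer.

E[X^2] = M^(2)(0) = 12

M_X(t) = e^(3*e^(t) - 3)
M^(2)(t) = (9*e^(2*t)*e^(3*e^(t)) + 3*e^(t)*e^(3*e^(t)))*e^(-3)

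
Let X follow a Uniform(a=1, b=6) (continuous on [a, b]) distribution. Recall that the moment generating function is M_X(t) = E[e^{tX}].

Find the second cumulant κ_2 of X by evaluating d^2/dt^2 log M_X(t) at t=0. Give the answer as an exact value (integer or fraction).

M_X(t) = (e^(6*t) - e^(t))/(5*t)
K_X(t) = log M_X(t) = -log(t) + log(e^(6*t) - e^(t)) - log(5)
K′(t) = (6*t*e^(5*t) - t - e^(5*t) + 1)/(t*e^(5*t) - t)
K′′(t) = (-25*t^2*e^(5*t) + e^(10*t) - 2*e^(5*t) + 1)/(t^2*e^(10*t) - 2*t^2*e^(5*t) + t^2)

κ_2 = K′′(0) = 25/12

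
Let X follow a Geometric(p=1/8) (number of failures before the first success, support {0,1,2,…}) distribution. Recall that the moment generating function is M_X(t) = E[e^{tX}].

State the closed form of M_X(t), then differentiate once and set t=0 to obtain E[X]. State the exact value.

M_X(t) = 1/(8*(1 - 7*e^(t)/8))
D[M](t) = 7*e^(t)/(49*e^(2*t) - 112*e^(t) + 64)

E[X] = D[M](0) = 7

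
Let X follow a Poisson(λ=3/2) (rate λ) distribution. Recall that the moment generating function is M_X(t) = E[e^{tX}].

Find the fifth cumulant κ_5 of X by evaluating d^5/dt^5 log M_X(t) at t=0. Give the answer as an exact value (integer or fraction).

κ_5 = d^5K/dt^5 |_{t=0} = 3/2

M_X(t) = e^(3*e^(t)/2 - 3/2)
K_X(t) = log M_X(t) = 3*e^(t)/2 - 3/2
dK/dt = 3*e^(t)/2
d^2K/dt^2 = 3*e^(t)/2
d^3K/dt^3 = 3*e^(t)/2
d^4K/dt^4 = 3*e^(t)/2
d^5K/dt^5 = 3*e^(t)/2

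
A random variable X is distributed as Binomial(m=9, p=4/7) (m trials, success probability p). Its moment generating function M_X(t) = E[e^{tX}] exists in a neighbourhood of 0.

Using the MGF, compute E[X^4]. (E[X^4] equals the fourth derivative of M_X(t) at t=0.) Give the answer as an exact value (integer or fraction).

E[X^4] = d^4M/dt^4 |_{t=0} = 362340/343

M_X(t) = (4*e^(t)/7 + 3/7)^9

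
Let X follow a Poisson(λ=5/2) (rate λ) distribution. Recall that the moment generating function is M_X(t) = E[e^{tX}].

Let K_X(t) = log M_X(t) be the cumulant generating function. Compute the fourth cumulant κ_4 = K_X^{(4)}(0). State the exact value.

M_X(t) = e^(5*e^(t)/2 - 5/2)
K_X(t) = log M_X(t) = 5*e^(t)/2 - 5/2
D^4[K](t) = 5*e^(t)/2

κ_4 = D^4[K](0) = 5/2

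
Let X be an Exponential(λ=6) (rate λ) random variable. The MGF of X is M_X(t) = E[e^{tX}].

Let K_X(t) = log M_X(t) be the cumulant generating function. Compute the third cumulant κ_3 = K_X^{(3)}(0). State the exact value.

κ_3 = K′′′(0) = 1/108

M_X(t) = 6/(6 - t)
K_X(t) = log M_X(t) = -log(6 - t) + log(6)
K′(t) = -1/(t - 6)
K′′(t) = 1/(t^2 - 12*t + 36)
K′′′(t) = -2/(t^3 - 18*t^2 + 108*t - 216)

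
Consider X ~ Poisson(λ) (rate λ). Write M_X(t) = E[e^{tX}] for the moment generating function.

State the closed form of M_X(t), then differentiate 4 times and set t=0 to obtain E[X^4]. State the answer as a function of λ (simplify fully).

E[X^4] = M^(4)(0) = λ*(λ^3 + 6*λ^2 + 7*λ + 1)

M_X(t) = e^(λ*(e^(t) - 1))
M^(4)(t) = (λ^4*e^(4*t)*e^(λ*e^(t)) + 6*λ^3*e^(3*t)*e^(λ*e^(t)) + 7*λ^2*e^(2*t)*e^(λ*e^(t)) + λ*e^(t)*e^(λ*e^(t)))*e^(-λ)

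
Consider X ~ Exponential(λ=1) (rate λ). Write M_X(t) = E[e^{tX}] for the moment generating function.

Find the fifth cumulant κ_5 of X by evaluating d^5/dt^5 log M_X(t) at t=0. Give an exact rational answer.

κ_5 = K′′′′′(0) = 24

M_X(t) = 1/(1 - t)
K_X(t) = log M_X(t) = -log(1 - t)
K′(t) = -1/(t - 1)
K′′(t) = 1/(t^2 - 2*t + 1)
K′′′(t) = -2/(t^3 - 3*t^2 + 3*t - 1)
K′′′′(t) = 6/(t^4 - 4*t^3 + 6*t^2 - 4*t + 1)
K′′′′′(t) = -24/(t^5 - 5*t^4 + 10*t^3 - 10*t^2 + 5*t - 1)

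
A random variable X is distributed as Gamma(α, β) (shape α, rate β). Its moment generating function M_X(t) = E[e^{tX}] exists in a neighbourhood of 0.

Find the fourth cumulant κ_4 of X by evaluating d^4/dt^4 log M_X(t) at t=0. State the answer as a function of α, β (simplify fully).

κ_4 = d^4K/dt^4 |_{t=0} = 6*α/β^4

M_X(t) = (β/(β - t))^α
K_X(t) = log M_X(t) = α*(log(β) - log(β - t))
dK/dt = -α/(-β + t)
d^2K/dt^2 = α/(β^2 - 2*β*t + t^2)
d^3K/dt^3 = -2*α/(-β^3 + 3*β^2*t - 3*β*t^2 + t^3)
d^4K/dt^4 = 6*α/(β^4 - 4*β^3*t + 6*β^2*t^2 - 4*β*t^3 + t^4)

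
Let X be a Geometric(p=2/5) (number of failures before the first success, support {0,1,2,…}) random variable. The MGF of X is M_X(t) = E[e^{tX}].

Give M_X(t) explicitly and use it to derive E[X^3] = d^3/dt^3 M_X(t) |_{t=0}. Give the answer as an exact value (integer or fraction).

M_X(t) = 2/(5*(1 - 3*e^(t)/5))
M^(3)(t) = (54*e^(3*t) + 360*e^(2*t) + 150*e^(t))/(81*e^(4*t) - 540*e^(3*t) + 1350*e^(2*t) - 1500*e^(t) + 625)

E[X^3] = M^(3)(0) = 141/4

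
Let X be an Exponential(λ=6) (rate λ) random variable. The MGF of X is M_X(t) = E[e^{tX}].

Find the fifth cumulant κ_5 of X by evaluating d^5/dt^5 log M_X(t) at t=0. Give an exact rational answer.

M_X(t) = 6/(6 - t)
K_X(t) = log M_X(t) = -log(6 - t) + log(6)
K^(5)(t) = -24/(t^5 - 30*t^4 + 360*t^3 - 2160*t^2 + 6480*t - 7776)

κ_5 = K^(5)(0) = 1/324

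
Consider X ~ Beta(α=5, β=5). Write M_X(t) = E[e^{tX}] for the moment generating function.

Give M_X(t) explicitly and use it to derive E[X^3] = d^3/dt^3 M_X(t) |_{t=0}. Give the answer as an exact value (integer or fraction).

E[X^3] = d^3M/dt^3 |_{t=0} = 7/44

M_X(t) = ₁F₁(5; 10; t)
dM/dt = ₁F₁(6; 11; t)/2
d^2M/dt^2 = 3*₁F₁(7; 12; t)/11
d^3M/dt^3 = 7*₁F₁(8; 13; t)/44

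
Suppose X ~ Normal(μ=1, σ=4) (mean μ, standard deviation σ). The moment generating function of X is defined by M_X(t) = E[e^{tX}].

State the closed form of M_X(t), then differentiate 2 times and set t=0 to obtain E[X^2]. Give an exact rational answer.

E[X^2] = M^(2)(0) = 17

M_X(t) = e^(8*t^2 + t)
M^(2)(t) = 256*t^2*e^(t)*e^(8*t^2) + 32*t*e^(t)*e^(8*t^2) + 17*e^(t)*e^(8*t^2)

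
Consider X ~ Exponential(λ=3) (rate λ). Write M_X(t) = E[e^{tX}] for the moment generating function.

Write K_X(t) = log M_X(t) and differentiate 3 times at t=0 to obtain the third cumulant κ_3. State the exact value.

κ_3 = D^3[K](0) = 2/27

M_X(t) = 3/(3 - t)
K_X(t) = log M_X(t) = -log(3 - t) + log(3)
D^3[K](t) = -2/(t^3 - 9*t^2 + 27*t - 27)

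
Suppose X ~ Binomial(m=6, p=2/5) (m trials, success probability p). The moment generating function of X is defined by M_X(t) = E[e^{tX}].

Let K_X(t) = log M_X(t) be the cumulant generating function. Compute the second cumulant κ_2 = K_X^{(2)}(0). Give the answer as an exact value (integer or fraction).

κ_2 = d^2K/dt^2 |_{t=0} = 36/25

M_X(t) = (2*e^(t)/5 + 3/5)^6
K_X(t) = log M_X(t) = 6*log(2*e^(t)/5 + 3/5)
dK/dt = 12*e^(t)/(2*e^(t) + 3)
d^2K/dt^2 = 36*e^(t)/(4*e^(2*t) + 12*e^(t) + 9)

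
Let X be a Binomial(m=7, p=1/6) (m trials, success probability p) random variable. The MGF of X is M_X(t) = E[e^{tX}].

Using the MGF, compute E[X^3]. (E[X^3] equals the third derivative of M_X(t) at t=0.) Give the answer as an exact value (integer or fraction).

E[X^3] = M′′′(0) = 203/36

M_X(t) = (e^(t)/6 + 5/6)^7
M′(t) = 7*e^(7*t)/279936 + 35*e^(6*t)/46656 + 875*e^(5*t)/93312 + 4375*e^(4*t)/69984 + 21875*e^(3*t)/93312 + 21875*e^(2*t)/46656 + 109375*e^(t)/279936
M′′(t) = 49*e^(7*t)/279936 + 35*e^(6*t)/7776 + 4375*e^(5*t)/93312 + 4375*e^(4*t)/17496 + 21875*e^(3*t)/31104 + 21875*e^(2*t)/23328 + 109375*e^(t)/279936
M′′′(t) = 343*e^(7*t)/279936 + 35*e^(6*t)/1296 + 21875*e^(5*t)/93312 + 4375*e^(4*t)/4374 + 21875*e^(3*t)/10368 + 21875*e^(2*t)/11664 + 109375*e^(t)/279936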